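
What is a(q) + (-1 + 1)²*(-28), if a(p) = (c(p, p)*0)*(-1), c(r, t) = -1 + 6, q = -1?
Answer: 0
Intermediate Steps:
c(r, t) = 5
a(p) = 0 (a(p) = (5*0)*(-1) = 0*(-1) = 0)
a(q) + (-1 + 1)²*(-28) = 0 + (-1 + 1)²*(-28) = 0 + 0²*(-28) = 0 + 0*(-28) = 0 + 0 = 0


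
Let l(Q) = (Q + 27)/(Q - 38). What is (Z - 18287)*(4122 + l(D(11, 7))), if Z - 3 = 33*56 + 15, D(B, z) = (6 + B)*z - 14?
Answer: -4537220826/67 ≈ -6.7720e+7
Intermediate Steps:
D(B, z) = -14 + z*(6 + B) (D(B, z) = z*(6 + B) - 14 = -14 + z*(6 + B))
l(Q) = (27 + Q)/(-38 + Q)
Z = 1866 (Z = 3 + (33*56 + 15) = 3 + (1848 + 15) = 3 + 1863 = 1866)
(Z - 18287)*(4122 + l(D(11, 7))) = (1866 - 18287)*(4122 + (27 + (-14 + 6*7 + 11*7))/(-38 + (-14 + 6*7 + 11*7))) = -16421*(4122 + (27 + (-14 + 42 + 77))/(-38 + (-14 + 42 + 77))) = -16421*(4122 + (27 + 105)/(-38 + 105)) = -16421*(4122 + 132/67) = -16421*276306/67 = -4537220826/67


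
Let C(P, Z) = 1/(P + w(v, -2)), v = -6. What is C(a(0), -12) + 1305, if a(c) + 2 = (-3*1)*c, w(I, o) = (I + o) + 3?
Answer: 9134/7 ≈ 1304.9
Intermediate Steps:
w(I, o) = 3 + I + o
a(c) = -2 - 3*c (a(c) = -2 + (-3*1)*c = -2 - 3*c)
C(P, Z) = 1/(-5 + P) (C(P, Z) = 1/(P + (3 - 6 - 2)) = 1/(P - 5) = 1/(-5 + P))
C(a(0), -12) + 1305 = 1/(-5 + (-2 - 3*0)) + 1305 = 1/(-5 + (-2 + 0)) + 1305 = 1/(-5 - 2) + 1305 = 1/(-7) + 1305 = -1/7 + 1305 = 9134/7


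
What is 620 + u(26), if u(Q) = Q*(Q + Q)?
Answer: 1972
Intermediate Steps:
u(Q) = 2*Q² (u(Q) = Q*(2*Q) = 2*Q²)
620 + u(26) = 620 + 2*26² = 620 + 2*676 = 620 + 1352 = 1972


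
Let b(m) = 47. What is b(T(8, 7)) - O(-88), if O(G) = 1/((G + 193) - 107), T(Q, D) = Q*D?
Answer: 95/2 ≈ 47.500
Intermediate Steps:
T(Q, D) = D*Q
O(G) = 1/(86 + G) (O(G) = 1/((193 + G) - 107) = 1/(86 + G))
b(T(8, 7)) - O(-88) = 47 - 1/(86 - 88) = 47 - 1/(-2) = 47 - 1*(-½) = 47 + ½ = 95/2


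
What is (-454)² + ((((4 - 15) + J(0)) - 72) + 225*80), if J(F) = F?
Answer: 224033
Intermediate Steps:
(-454)² + ((((4 - 15) + J(0)) - 72) + 225*80) = (-454)² + ((((4 - 15) + 0) - 72) + 225*80) = 206116 + (((-11 + 0) - 72) + 18000) = 206116 + ((-11 - 72) + 18000) = 206116 + (-83 + 18000) = 206116 + 17917 = 224033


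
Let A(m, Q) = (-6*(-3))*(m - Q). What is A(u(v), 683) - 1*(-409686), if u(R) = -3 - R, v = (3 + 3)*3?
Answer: 397014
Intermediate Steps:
v = 18 (v = 6*3 = 18)
A(m, Q) = -18*Q + 18*m (A(m, Q) = 18*(m - Q) = -18*Q + 18*m)
A(u(v), 683) - 1*(-409686) = (-18*683 + 18*(-3 - 1*18)) - 1*(-409686) = (-12294 + 18*(-3 - 18)) + 409686 = (-12294 + 18*(-21)) + 409686 = (-12294 - 378) + 409686 = -12672 + 409686 = 397014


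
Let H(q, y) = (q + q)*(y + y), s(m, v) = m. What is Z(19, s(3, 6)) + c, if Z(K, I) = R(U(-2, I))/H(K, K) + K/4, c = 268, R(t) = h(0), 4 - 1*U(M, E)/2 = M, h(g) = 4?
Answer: 393855/1444 ≈ 272.75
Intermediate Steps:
U(M, E) = 8 - 2*M
H(q, y) = 4*q*y (H(q, y) = (2*q)*(2*y) = 4*q*y)
R(t) = 4
Z(K, I) = K**(-2) + K/4 (Z(K, I) = 4/((4*K*K)) + K/4 = 4/((4*K**2)) + K*(1/4) = 4*(1/(4*K**2)) + K/4 = K**(-2) + K/4)
Z(19, s(3, 6)) + c = (19**(-2) + (1/4)*19) + 268 = (1/361 + 19/4) + 268 = 6863/1444 + 268 = 393855/1444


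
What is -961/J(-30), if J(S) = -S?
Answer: -961/30 ≈ -32.033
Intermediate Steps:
-961/J(-30) = -961/((-1*(-30))) = -961/30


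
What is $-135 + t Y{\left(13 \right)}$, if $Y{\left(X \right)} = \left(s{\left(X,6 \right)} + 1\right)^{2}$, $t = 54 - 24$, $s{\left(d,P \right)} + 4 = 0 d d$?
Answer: $135$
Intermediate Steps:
$s{\left(d,P \right)} = -4$ ($s{\left(d,P \right)} = -4 + 0 d d = -4 + 0 d = -4 + 0 = -4$)
$t = 30$ ($t = 54 - 24 = 30$)
$Y{\left(X \right)} = 9$ ($Y{\left(X \right)} = \left(-4 + 1\right)^{2} = \left(-3\right)^{2} = 9$)
$-135 + t Y{\left(13 \right)} = -135 + 30 \cdot 9 = -135 + 270 = 135$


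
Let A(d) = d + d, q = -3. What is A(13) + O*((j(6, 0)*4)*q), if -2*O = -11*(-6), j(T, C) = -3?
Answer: -1162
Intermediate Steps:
A(d) = 2*d
O = -33 (O = -(-11)*(-6)/2 = -1/2*66 = -33)
A(13) + O*((j(6, 0)*4)*q) = 2*13 - 33*(-3*4)*(-3) = 26 - (-396)*(-3) = 26 - 33*36 = 26 - 1188 = -1162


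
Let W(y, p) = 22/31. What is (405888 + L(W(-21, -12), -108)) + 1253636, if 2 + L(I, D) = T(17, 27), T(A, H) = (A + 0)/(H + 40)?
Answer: 111187991/67 ≈ 1.6595e+6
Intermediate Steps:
W(y, p) = 22/31 (W(y, p) = 22*(1/31) = 22/31)
T(A, H) = A/(40 + H)
L(I, D) = -117/67 (L(I, D) = -2 + 17/(40 + 27) = -2 + 17/67 = -117/67)
(405888 + L(W(-21, -12), -108)) + 1253636 = (405888 - 117/67) + 1253636 = 27194379/67 + 1253636 = 111187991/67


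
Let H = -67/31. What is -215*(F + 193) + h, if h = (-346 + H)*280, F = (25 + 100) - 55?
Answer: -4774935/31 ≈ -1.5403e+5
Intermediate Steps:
F = 70 (F = 125 - 55 = 70)
H = -67/31 (H = -67*1/31 = -67/31 ≈ -2.1613)
h = -3022040/31 (h = (-346 - 67/31)*280 = -10793/31*280 = -3022040/31 ≈ -97485.)
-215*(F + 193) + h = -215*(70 + 193) - 3022040/31 = -215*263 - 3022040/31 = -56545 - 3022040/31 = -4774935/31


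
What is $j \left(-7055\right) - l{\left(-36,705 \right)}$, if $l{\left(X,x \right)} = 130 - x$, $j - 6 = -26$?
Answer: $141675$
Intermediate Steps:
$j = -20$ ($j = 6 - 26 = -20$)
$j \left(-7055\right) - l{\left(-36,705 \right)} = \left(-20\right) \left(-7055\right) - \left(130 - 705\right) = 141100 - \left(130 - 705\right) = 141100 - -575 = 141100 + 575 = 141675$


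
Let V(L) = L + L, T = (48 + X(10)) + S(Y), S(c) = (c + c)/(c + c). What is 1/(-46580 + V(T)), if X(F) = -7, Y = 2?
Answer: -1/46496 ≈ -2.1507e-5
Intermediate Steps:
S(c) = 1 (S(c) = (2*c)/((2*c)) = (2*c)*(1/(2*c)) = 1)
T = 42 (T = (48 - 7) + 1 = 41 + 1 = 42)
V(L) = 2*L
1/(-46580 + V(T)) = 1/(-46580 + 2*42) = 1/(-46580 + 84) = 1/(-46496) = -1/46496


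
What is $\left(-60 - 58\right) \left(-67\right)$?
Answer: $7906$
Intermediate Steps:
$\left(-60 - 58\right) \left(-67\right) = \left(-118\right) \left(-67\right) = 7906$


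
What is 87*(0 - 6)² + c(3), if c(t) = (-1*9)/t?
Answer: 3129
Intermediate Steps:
c(t) = -9/t
87*(0 - 6)² + c(3) = 87*(0 - 6)² - 9/3 = 87*(-6)² - 9*⅓ = 87*36 - 3 = 3132 - 3 = 3129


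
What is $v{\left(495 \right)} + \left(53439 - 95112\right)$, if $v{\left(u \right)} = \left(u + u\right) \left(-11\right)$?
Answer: $-52563$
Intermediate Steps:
$v{\left(u \right)} = - 22 u$ ($v{\left(u \right)} = 2 u \left(-11\right) = - 22 u$)
$v{\left(495 \right)} + \left(53439 - 95112\right) = \left(-22\right) 495 + \left(53439 - 95112\right) = -10890 + \left(53439 - 95112\right) = -10890 - 41673 = -52563$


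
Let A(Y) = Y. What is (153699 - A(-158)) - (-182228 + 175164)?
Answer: 160921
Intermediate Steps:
(153699 - A(-158)) - (-182228 + 175164) = (153699 - 1*(-158)) - (-182228 + 175164) = (153699 + 158) - 1*(-7064) = 153857 + 7064 = 160921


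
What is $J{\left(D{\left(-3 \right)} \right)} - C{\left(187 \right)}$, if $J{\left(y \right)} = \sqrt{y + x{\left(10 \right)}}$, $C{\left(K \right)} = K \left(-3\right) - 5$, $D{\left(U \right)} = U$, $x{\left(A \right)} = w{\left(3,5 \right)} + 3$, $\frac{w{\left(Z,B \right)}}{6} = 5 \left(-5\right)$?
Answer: $566 + 5 i \sqrt{6} \approx 566.0 + 12.247 i$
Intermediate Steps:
$w{\left(Z,B \right)} = -150$ ($w{\left(Z,B \right)} = 6 \cdot 5 \left(-5\right) = 6 \left(-25\right) = -150$)
$x{\left(A \right)} = -147$ ($x{\left(A \right)} = -150 + 3 = -147$)
$C{\left(K \right)} = -5 - 3 K$ ($C{\left(K \right)} = - 3 K - 5 = -5 - 3 K$)
$J{\left(y \right)} = \sqrt{-147 + y}$ ($J{\left(y \right)} = \sqrt{y - 147} = \sqrt{-147 + y}$)
$J{\left(D{\left(-3 \right)} \right)} - C{\left(187 \right)} = \sqrt{-147 - 3} - \left(-5 - 561\right) = \sqrt{-150} - \left(-5 - 561\right) = 5 i \sqrt{6} - -566 = 5 i \sqrt{6} + 566 = 566 + 5 i \sqrt{6}$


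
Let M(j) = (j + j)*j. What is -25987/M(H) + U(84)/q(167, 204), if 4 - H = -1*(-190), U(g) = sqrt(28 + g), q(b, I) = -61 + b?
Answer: -25987/69192 + 2*sqrt(7)/53 ≈ -0.27574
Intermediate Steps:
H = -186 (H = 4 - (-1)*(-190) = 4 - 1*190 = 4 - 190 = -186)
M(j) = 2*j**2 (M(j) = (2*j)*j = 2*j**2)
-25987/M(H) + U(84)/q(167, 204) = -25987/(2*(-186)**2) + sqrt(28 + 84)/(-61 + 167) = -25987/(2*34596) + sqrt(112)/106 = -25987/69192 + (4*sqrt(7))*(1/106) = -25987*1/69192 + 2*sqrt(7)/53 = -25987/69192 + 2*sqrt(7)/53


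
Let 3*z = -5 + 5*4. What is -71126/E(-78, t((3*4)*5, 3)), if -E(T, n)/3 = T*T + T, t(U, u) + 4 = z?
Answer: 3233/819 ≈ 3.9475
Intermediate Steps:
z = 5 (z = (-5 + 5*4)/3 = (-5 + 20)/3 = (⅓)*15 = 5)
t(U, u) = 1 (t(U, u) = -4 + 5 = 1)
E(T, n) = -3*T - 3*T² (E(T, n) = -3*(T*T + T) = -3*(T² + T) = -3*(T + T²) = -3*T - 3*T²)
-71126/E(-78, t((3*4)*5, 3)) = -71126*1/(234*(1 - 78)) = -71126/((-3*(-78)*(-77))) = -71126/(-18018) = -71126*(-1/18018) = 3233/819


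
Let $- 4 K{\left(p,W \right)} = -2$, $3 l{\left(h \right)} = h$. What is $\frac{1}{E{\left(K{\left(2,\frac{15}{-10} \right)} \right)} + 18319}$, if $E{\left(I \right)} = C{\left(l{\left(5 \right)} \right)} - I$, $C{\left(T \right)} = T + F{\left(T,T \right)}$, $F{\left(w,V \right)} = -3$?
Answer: $\frac{6}{109903} \approx 5.4594 \cdot 10^{-5}$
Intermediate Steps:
$l{\left(h \right)} = \frac{h}{3}$
$K{\left(p,W \right)} = \frac{1}{2}$ ($K{\left(p,W \right)} = \left(- \frac{1}{4}\right) \left(-2\right) = \frac{1}{2}$)
$C{\left(T \right)} = -3 + T$ ($C{\left(T \right)} = T - 3 = -3 + T$)
$E{\left(I \right)} = - \frac{4}{3} - I$ ($E{\left(I \right)} = \left(-3 + \frac{1}{3} \cdot 5\right) - I = \left(-3 + \frac{5}{3}\right) - I = - \frac{4}{3} - I$)
$\frac{1}{E{\left(K{\left(2,\frac{15}{-10} \right)} \right)} + 18319} = \frac{1}{\left(- \frac{4}{3} - \frac{1}{2}\right) + 18319} = \frac{1}{- \frac{11}{6} + 18319} = \frac{1}{\frac{109903}{6}} = \frac{6}{109903}$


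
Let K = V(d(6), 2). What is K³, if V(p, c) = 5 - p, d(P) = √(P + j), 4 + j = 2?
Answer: 27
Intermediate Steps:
j = -2 (j = -4 + 2 = -2)
d(P) = √(-2 + P) (d(P) = √(P - 2) = √(-2 + P))
K = 3 (K = 5 - √(-2 + 6) = 5 - √4 = 5 - 1*2 = 5 - 2 = 3)
K³ = 3³ = 27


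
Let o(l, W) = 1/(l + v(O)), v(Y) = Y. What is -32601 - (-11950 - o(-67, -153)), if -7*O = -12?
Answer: -9437514/457 ≈ -20651.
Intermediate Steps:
O = 12/7 (O = -1/7*(-12) = 12/7 ≈ 1.7143)
o(l, W) = 1/(12/7 + l) (o(l, W) = 1/(l + 12/7) = 1/(12/7 + l))
-32601 - (-11950 - o(-67, -153)) = -32601 - (-11950 - 7/(12 + 7*(-67))) = -32601 - (-11950 - 7/(12 - 469)) = -32601 - (-11950 - 7/(-457)) = -32601 - (-11950 - 7*(-1)/457) = -32601 - (-11950 - 1*(-7/457)) = -32601 - (-11950 + 7/457) = -32601 - 1*(-5461143/457) = -32601 + 5461143/457 = -9437514/457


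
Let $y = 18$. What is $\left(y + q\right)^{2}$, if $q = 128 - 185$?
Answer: $1521$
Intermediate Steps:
$q = -57$
$\left(y + q\right)^{2} = \left(18 - 57\right)^{2} = \left(-39\right)^{2} = 1521$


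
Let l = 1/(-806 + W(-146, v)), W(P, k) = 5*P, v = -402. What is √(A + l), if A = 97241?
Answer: 5*√35846922/96 ≈ 311.83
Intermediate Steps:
l = -1/1536 (l = 1/(-806 + 5*(-146)) = 1/(-806 - 730) = 1/(-1536) = -1/1536 ≈ -0.00065104)
√(A + l) = √(97241 - 1/1536) = √(149362175/1536) = 5*√35846922/96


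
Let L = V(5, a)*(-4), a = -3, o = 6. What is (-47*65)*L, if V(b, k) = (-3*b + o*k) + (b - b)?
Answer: -403260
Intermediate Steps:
V(b, k) = -3*b + 6*k (V(b, k) = (-3*b + 6*k) + (b - b) = (-3*b + 6*k) + 0 = -3*b + 6*k)
L = 132 (L = (-3*5 + 6*(-3))*(-4) = (-15 - 18)*(-4) = -33*(-4) = 132)
(-47*65)*L = -47*65*132 = -3055*132 = -403260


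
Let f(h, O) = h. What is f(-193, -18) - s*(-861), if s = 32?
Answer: 27359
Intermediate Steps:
f(-193, -18) - s*(-861) = -193 - 32*(-861) = -193 - 1*(-27552) = -193 + 27552 = 27359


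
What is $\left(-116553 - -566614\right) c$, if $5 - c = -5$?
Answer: $4500610$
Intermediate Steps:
$c = 10$ ($c = 5 - -5 = 5 + 5 = 10$)
$\left(-116553 - -566614\right) c = \left(-116553 - -566614\right) 10 = \left(-116553 + 566614\right) 10 = 450061 \cdot 10 = 4500610$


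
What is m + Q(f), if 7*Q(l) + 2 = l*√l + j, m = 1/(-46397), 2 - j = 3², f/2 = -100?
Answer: -417580/324779 - 2000*I*√2/7 ≈ -1.2857 - 404.06*I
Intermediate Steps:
f = -200 (f = 2*(-100) = -200)
j = -7 (j = 2 - 1*3² = 2 - 1*9 = 2 - 9 = -7)
m = -1/46397 ≈ -2.1553e-5
Q(l) = -9/7 + l^(3/2)/7 (Q(l) = -2/7 + (l*√l - 7)/7 = -2/7 + (l^(3/2) - 7)/7 = -2/7 + (-7 + l^(3/2))/7 = -2/7 + (-1 + l^(3/2)/7) = -9/7 + l^(3/2)/7)
m + Q(f) = -1/46397 + (-9/7 + (-200)^(3/2)/7) = -1/46397 + (-9/7 + (-2000*I*√2)/7) = -1/46397 + (-9/7 - 2000*I*√2/7) = -417580/324779 - 2000*I*√2/7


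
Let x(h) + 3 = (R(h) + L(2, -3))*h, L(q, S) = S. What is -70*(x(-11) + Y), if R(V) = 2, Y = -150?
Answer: 9940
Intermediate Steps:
x(h) = -3 - h (x(h) = -3 + (2 - 3)*h = -3 - h)
-70*(x(-11) + Y) = -70*((-3 - 1*(-11)) - 150) = -70*((-3 + 11) - 150) = -70*(8 - 150) = -70*(-142) = 9940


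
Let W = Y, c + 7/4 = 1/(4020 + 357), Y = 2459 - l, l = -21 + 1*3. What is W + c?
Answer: 43336681/17508 ≈ 2475.3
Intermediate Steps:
l = -18 (l = -21 + 3 = -18)
Y = 2477 (Y = 2459 - 1*(-18) = 2459 + 18 = 2477)
c = -30635/17508 (c = -7/4 + 1/(4020 + 357) = -7/4 + 1/4377 = -30635/17508 ≈ -1.7498)
W = 2477
W + c = 2477 - 30635/17508 = 43336681/17508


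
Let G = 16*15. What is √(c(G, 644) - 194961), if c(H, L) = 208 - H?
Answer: I*√194993 ≈ 441.58*I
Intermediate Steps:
G = 240
√(c(G, 644) - 194961) = √((208 - 1*240) - 194961) = √((208 - 240) - 194961) = √(-32 - 194961) = √(-194993) = I*√194993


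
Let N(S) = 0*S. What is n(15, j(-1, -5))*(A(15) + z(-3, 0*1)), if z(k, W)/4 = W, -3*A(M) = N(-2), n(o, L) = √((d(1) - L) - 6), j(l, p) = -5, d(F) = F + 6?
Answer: 0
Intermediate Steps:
d(F) = 6 + F
n(o, L) = √(1 - L) (n(o, L) = √(((6 + 1) - L) - 6) = √((7 - L) - 6) = √(1 - L))
N(S) = 0
A(M) = 0 (A(M) = -⅓*0 = 0)
z(k, W) = 4*W
n(15, j(-1, -5))*(A(15) + z(-3, 0*1)) = √(1 - 1*(-5))*(0 + 4*(0*1)) = √(1 + 5)*(0 + 4*0) = √6*(0 + 0) = √6*0 = 0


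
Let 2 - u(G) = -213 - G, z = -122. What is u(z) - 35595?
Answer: -35502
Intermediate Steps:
u(G) = 215 + G (u(G) = 2 - (-213 - G) = 2 + (213 + G) = 215 + G)
u(z) - 35595 = (215 - 122) - 35595 = 93 - 35595 = -35502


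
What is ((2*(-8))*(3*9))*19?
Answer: -8208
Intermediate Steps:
((2*(-8))*(3*9))*19 = -16*27*19 = -432*19 = -8208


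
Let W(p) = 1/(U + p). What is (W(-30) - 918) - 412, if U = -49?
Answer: -105071/79 ≈ -1330.0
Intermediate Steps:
W(p) = 1/(-49 + p)
(W(-30) - 918) - 412 = (1/(-49 - 30) - 918) - 412 = (1/(-79) - 918) - 412 = (-1/79 - 918) - 412 = -72523/79 - 412 = -105071/79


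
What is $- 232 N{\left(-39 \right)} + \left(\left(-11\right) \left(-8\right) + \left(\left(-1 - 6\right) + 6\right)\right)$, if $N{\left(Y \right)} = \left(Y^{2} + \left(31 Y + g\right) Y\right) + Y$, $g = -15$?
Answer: $-11418489$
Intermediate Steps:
$N{\left(Y \right)} = Y + Y^{2} + Y \left(-15 + 31 Y\right)$ ($N{\left(Y \right)} = \left(Y^{2} + \left(31 Y - 15\right) Y\right) + Y = \left(Y^{2} + \left(-15 + 31 Y\right) Y\right) + Y = \left(Y^{2} + Y \left(-15 + 31 Y\right)\right) + Y = Y + Y^{2} + Y \left(-15 + 31 Y\right)$)
$- 232 N{\left(-39 \right)} + \left(\left(-11\right) \left(-8\right) + \left(\left(-1 - 6\right) + 6\right)\right) = - 232 \cdot 2 \left(-39\right) \left(-7 + 16 \left(-39\right)\right) + \left(\left(-11\right) \left(-8\right) + \left(\left(-1 - 6\right) + 6\right)\right) = - 232 \cdot 2 \left(-39\right) \left(-7 - 624\right) + \left(88 + \left(-7 + 6\right)\right) = - 232 \cdot 2 \left(-39\right) \left(-631\right) + \left(88 - 1\right) = \left(-232\right) 49218 + 87 = -11418576 + 87 = -11418489$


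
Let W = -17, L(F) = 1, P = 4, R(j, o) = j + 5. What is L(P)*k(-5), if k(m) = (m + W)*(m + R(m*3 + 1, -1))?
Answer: 308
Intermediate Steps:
R(j, o) = 5 + j
k(m) = (-17 + m)*(6 + 4*m) (k(m) = (m - 17)*(m + (5 + (m*3 + 1))) = (-17 + m)*(m + (5 + (3*m + 1))) = (-17 + m)*(m + (5 + (1 + 3*m))) = (-17 + m)*(m + (6 + 3*m)) = (-17 + m)*(6 + 4*m))
L(P)*k(-5) = 1*(-102 - 62*(-5) + 4*(-5)²) = 1*(-102 + 310 + 4*25) = 1*(-102 + 310 + 100) = 1*308 = 308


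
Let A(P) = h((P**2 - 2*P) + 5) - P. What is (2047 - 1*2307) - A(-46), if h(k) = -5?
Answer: -301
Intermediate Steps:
A(P) = -5 - P
(2047 - 1*2307) - A(-46) = (2047 - 1*2307) - (-5 - 1*(-46)) = (2047 - 2307) - (-5 + 46) = -260 - 1*41 = -260 - 41 = -301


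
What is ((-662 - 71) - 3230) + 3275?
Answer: -688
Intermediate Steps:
((-662 - 71) - 3230) + 3275 = (-733 - 3230) + 3275 = -3963 + 3275 = -688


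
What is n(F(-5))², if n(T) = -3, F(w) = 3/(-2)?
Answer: 9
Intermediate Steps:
F(w) = -3/2 (F(w) = 3*(-½) = -3/2)
n(F(-5))² = (-3)² = 9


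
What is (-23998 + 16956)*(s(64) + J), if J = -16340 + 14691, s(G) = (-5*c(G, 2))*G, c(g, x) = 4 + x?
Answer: 25132898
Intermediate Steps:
s(G) = -30*G (s(G) = (-5*(4 + 2))*G = (-5*6)*G = -30*G)
J = -1649
(-23998 + 16956)*(s(64) + J) = (-23998 + 16956)*(-30*64 - 1649) = -7042*(-1920 - 1649) = -7042*(-3569) = 25132898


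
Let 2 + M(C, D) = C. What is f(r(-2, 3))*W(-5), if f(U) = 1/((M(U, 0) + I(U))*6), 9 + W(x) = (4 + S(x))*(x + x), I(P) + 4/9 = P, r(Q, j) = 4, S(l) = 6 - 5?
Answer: -177/100 ≈ -1.7700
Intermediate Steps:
M(C, D) = -2 + C
S(l) = 1
I(P) = -4/9 + P
W(x) = -9 + 10*x (W(x) = -9 + (4 + 1)*(x + x) = -9 + 5*(2*x) = -9 + 10*x)
f(U) = 1/(-44/3 + 12*U) (f(U) = 1/(((-2 + U) + (-4/9 + U))*6) = 1/((-22/9 + 2*U)*6) = 1/(-44/3 + 12*U))
f(r(-2, 3))*W(-5) = (3/(4*(-11 + 9*4)))*(-9 + 10*(-5)) = (3/(4*(-11 + 36)))*(-9 - 50) = ((3/4)/25)*(-59) = ((3/4)*(1/25))*(-59) = (3/100)*(-59) = -177/100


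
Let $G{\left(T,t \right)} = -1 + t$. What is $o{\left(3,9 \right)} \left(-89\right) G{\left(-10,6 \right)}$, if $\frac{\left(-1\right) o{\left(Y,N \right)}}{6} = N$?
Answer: $24030$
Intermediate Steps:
$o{\left(Y,N \right)} = - 6 N$
$o{\left(3,9 \right)} \left(-89\right) G{\left(-10,6 \right)} = \left(-6\right) 9 \left(-89\right) \left(-1 + 6\right) = \left(-54\right) \left(-89\right) 5 = 4806 \cdot 5 = 24030$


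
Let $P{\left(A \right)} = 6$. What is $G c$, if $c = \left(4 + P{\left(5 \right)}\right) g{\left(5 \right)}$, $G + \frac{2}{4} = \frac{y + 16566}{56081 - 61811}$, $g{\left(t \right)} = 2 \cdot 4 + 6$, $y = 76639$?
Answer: $- \frac{1344980}{573} \approx -2347.3$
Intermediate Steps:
$g{\left(t \right)} = 14$ ($g{\left(t \right)} = 8 + 6 = 14$)
$G = - \frac{9607}{573}$ ($G = - \frac{1}{2} + \frac{76639 + 16566}{56081 - 61811} = - \frac{1}{2} + \frac{93205}{-5730} = - \frac{1}{2} + 93205 \left(- \frac{1}{5730}\right) = - \frac{1}{2} - \frac{18641}{1146} = - \frac{9607}{573} \approx -16.766$)
$c = 140$ ($c = \left(4 + 6\right) 14 = 10 \cdot 14 = 140$)
$G c = \left(- \frac{9607}{573}\right) 140 = - \frac{1344980}{573}$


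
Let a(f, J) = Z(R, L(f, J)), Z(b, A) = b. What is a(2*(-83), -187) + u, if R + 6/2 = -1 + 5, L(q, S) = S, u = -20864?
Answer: -20863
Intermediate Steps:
R = 1 (R = -3 + (-1 + 5) = -3 + 4 = 1)
a(f, J) = 1
a(2*(-83), -187) + u = 1 - 20864 = -20863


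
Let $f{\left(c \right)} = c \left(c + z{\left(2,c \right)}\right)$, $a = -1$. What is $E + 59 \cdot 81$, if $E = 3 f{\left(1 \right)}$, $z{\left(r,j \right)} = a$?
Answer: $4779$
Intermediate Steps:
$z{\left(r,j \right)} = -1$
$f{\left(c \right)} = c \left(-1 + c\right)$ ($f{\left(c \right)} = c \left(c - 1\right) = c \left(-1 + c\right)$)
$E = 0$ ($E = 3 \cdot 1 \left(-1 + 1\right) = 3 \cdot 1 \cdot 0 = 3 \cdot 0 = 0$)
$E + 59 \cdot 81 = 0 + 59 \cdot 81 = 0 + 4779 = 4779$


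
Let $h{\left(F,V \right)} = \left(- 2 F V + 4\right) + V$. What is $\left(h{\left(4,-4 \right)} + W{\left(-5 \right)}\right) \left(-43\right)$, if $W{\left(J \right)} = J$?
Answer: $-1161$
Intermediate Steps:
$h{\left(F,V \right)} = 4 + V - 2 F V$ ($h{\left(F,V \right)} = \left(- 2 F V + 4\right) + V = \left(4 - 2 F V\right) + V = 4 + V - 2 F V$)
$\left(h{\left(4,-4 \right)} + W{\left(-5 \right)}\right) \left(-43\right) = \left(\left(4 - 4 - 8 \left(-4\right)\right) - 5\right) \left(-43\right) = \left(\left(4 - 4 + 32\right) - 5\right) \left(-43\right) = \left(32 - 5\right) \left(-43\right) = 27 \left(-43\right) = -1161$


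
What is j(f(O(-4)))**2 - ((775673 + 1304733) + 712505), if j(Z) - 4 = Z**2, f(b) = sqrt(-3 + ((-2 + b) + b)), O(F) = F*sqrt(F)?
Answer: -2793166 + 32*I ≈ -2.7932e+6 + 32.0*I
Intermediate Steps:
O(F) = F**(3/2)
f(b) = sqrt(-5 + 2*b) (f(b) = sqrt(-3 + (-2 + 2*b)) = sqrt(-5 + 2*b))
j(Z) = 4 + Z**2
j(f(O(-4)))**2 - ((775673 + 1304733) + 712505) = (4 + (sqrt(-5 + 2*(-4)**(3/2)))**2)**2 - ((775673 + 1304733) + 712505) = (4 + (sqrt(-5 + 2*(-8*I)))**2)**2 - (2080406 + 712505) = (4 + (sqrt(-5 - 16*I))**2)**2 - 1*2792911 = (4 + (-5 - 16*I))**2 - 2792911 = (-1 - 16*I)**2 - 2792911 = -2792911 + (-1 - 16*I)**2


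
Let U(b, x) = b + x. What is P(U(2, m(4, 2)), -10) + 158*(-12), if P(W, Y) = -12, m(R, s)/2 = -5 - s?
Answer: -1908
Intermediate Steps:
m(R, s) = -10 - 2*s (m(R, s) = 2*(-5 - s) = -10 - 2*s)
P(U(2, m(4, 2)), -10) + 158*(-12) = -12 + 158*(-12) = -12 - 1896 = -1908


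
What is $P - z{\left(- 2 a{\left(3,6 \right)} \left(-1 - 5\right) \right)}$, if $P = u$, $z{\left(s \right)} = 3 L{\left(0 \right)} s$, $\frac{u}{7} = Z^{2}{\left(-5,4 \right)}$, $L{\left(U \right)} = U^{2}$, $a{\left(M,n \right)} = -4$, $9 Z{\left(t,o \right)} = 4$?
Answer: $\frac{112}{81} \approx 1.3827$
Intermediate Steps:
$Z{\left(t,o \right)} = \frac{4}{9}$ ($Z{\left(t,o \right)} = \frac{1}{9} \cdot 4 = \frac{4}{9}$)
$u = \frac{112}{81}$ ($u = 7 \left(\frac{4}{9}\right)^{2} = 7 \cdot \frac{16}{81} = \frac{112}{81} \approx 1.3827$)
$z{\left(s \right)} = 0$ ($z{\left(s \right)} = 3 \cdot 0^{2} s = 3 \cdot 0 s = 0 s = 0$)
$P = \frac{112}{81} \approx 1.3827$
$P - z{\left(- 2 a{\left(3,6 \right)} \left(-1 - 5\right) \right)} = \frac{112}{81} - 0 = \frac{112}{81} + 0 = \frac{112}{81}$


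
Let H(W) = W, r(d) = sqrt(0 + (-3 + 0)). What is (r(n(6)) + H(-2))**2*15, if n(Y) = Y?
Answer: 15 - 60*I*sqrt(3) ≈ 15.0 - 103.92*I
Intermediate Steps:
r(d) = I*sqrt(3) (r(d) = sqrt(0 - 3) = sqrt(-3) = I*sqrt(3))
(r(n(6)) + H(-2))**2*15 = (I*sqrt(3) - 2)**2*15 = (-2 + I*sqrt(3))**2*15 = 15*(-2 + I*sqrt(3))**2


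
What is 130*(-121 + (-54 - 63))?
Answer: -30940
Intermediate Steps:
130*(-121 + (-54 - 63)) = 130*(-121 - 117) = 130*(-238) = -30940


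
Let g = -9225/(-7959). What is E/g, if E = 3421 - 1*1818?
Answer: 4252759/3075 ≈ 1383.0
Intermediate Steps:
g = 3075/2653 (g = -9225*(-1/7959) = 3075/2653 ≈ 1.1591)
E = 1603 (E = 3421 - 1818 = 1603)
E/g = 1603/(3075/2653) = 1603*(2653/3075) = 4252759/3075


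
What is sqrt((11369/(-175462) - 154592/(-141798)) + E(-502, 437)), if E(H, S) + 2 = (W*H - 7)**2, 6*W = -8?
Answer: sqrt(67888877827006542936127414)/12440080338 ≈ 662.33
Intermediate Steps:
W = -4/3 (W = (1/6)*(-8) = -4/3 ≈ -1.3333)
E(H, S) = -2 + (-7 - 4*H/3)**2 (E(H, S) = -2 + (-4*H/3 - 7)**2 = -2 + (-7 - 4*H/3)**2)
sqrt((11369/(-175462) - 154592/(-141798)) + E(-502, 437)) = sqrt((11369/(-175462) - 154592/(-141798)) + (-2 + (21 + 4*(-502))**2/9)) = sqrt((11369*(-1/175462) - 154592*(-1/141798)) + (-2 + (21 - 2008)**2/9)) = sqrt((-11369/175462 + 77296/70899) + (-2 + (1/9)*(-1987)**2)) = sqrt(12756460021/12440080338 + (-2 + (1/9)*3948169)) = sqrt(12756460021/12440080338 + (-2 + 3948169/9)) = sqrt(12756460021/12440080338 + 3948151/9) = sqrt(16371810144898409/37320241014) = sqrt(67888877827006542936127414)/12440080338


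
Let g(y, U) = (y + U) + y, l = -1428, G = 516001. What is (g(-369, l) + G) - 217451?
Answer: 296384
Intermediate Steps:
g(y, U) = U + 2*y (g(y, U) = (U + y) + y = U + 2*y)
(g(-369, l) + G) - 217451 = ((-1428 + 2*(-369)) + 516001) - 217451 = ((-1428 - 738) + 516001) - 217451 = (-2166 + 516001) - 217451 = 513835 - 217451 = 296384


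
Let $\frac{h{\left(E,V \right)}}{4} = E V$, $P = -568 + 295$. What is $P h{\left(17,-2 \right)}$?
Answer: $37128$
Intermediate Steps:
$P = -273$
$h{\left(E,V \right)} = 4 E V$
$P h{\left(17,-2 \right)} = - 273 \cdot 4 \cdot 17 \left(-2\right) = \left(-273\right) \left(-136\right) = 37128$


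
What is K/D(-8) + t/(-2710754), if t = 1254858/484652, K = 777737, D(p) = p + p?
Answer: -127721170541460103/2627544695216 ≈ -48609.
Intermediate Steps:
D(p) = 2*p
t = 627429/242326 (t = 1254858*(1/484652) = 627429/242326 ≈ 2.5892)
K/D(-8) + t/(-2710754) = 777737/((2*(-8))) + (627429/242326)/(-2710754) = 777737/(-16) + (627429/242326)*(-1/2710754) = 777737*(-1/16) - 627429/656886173804 = -777737/16 - 627429/656886173804 = -127721170541460103/2627544695216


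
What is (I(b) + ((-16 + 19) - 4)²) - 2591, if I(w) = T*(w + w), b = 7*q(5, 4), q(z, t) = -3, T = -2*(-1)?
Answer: -2674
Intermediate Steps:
T = 2
b = -21 (b = 7*(-3) = -21)
I(w) = 4*w (I(w) = 2*(w + w) = 2*(2*w) = 4*w)
(I(b) + ((-16 + 19) - 4)²) - 2591 = (4*(-21) + ((-16 + 19) - 4)²) - 2591 = (-84 + (3 - 4)²) - 2591 = (-84 + (-1)²) - 2591 = (-84 + 1) - 2591 = -83 - 2591 = -2674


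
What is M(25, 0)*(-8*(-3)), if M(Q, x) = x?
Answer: 0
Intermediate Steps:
M(25, 0)*(-8*(-3)) = 0*(-8*(-3)) = 0*24 = 0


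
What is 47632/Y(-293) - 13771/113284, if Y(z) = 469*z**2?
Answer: -549068322063/4561174196404 ≈ -0.12038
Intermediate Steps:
47632/Y(-293) - 13771/113284 = 47632/((469*(-293)**2)) - 13771/113284 = 47632/((469*85849)) - 13771*1/113284 = 47632/40263181 - 13771/113284 = -549068322063/4561174196404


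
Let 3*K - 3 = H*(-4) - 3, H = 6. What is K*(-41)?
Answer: 328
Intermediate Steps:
K = -8 (K = 1 + (6*(-4) - 3)/3 = 1 + (-24 - 3)/3 = 1 + (⅓)*(-27) = 1 - 9 = -8)
K*(-41) = -8*(-41) = 328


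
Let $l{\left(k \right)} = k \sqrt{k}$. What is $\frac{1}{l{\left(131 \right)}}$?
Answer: $\frac{\sqrt{131}}{17161} \approx 0.00066695$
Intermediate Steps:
$l{\left(k \right)} = k^{\frac{3}{2}}$
$\frac{1}{l{\left(131 \right)}} = \frac{1}{131^{\frac{3}{2}}} = \frac{1}{131 \sqrt{131}} = \frac{\sqrt{131}}{17161}$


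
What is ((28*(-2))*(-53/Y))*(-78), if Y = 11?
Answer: -231504/11 ≈ -21046.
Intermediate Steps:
((28*(-2))*(-53/Y))*(-78) = ((28*(-2))*(-53/11))*(-78) = -(-2968)/11*(-78) = -56*(-53/11)*(-78) = (2968/11)*(-78) = -231504/11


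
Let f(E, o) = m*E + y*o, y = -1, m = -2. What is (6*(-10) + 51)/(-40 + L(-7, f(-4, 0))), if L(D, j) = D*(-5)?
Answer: 9/5 ≈ 1.8000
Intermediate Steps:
f(E, o) = -o - 2*E (f(E, o) = -2*E - o = -o - 2*E)
L(D, j) = -5*D
(6*(-10) + 51)/(-40 + L(-7, f(-4, 0))) = (6*(-10) + 51)/(-40 - 5*(-7)) = (-60 + 51)/(-40 + 35) = -9/(-5) = -9*(-⅕) = 9/5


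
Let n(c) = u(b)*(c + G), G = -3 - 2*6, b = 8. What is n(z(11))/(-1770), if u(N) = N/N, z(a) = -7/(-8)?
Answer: 113/14160 ≈ 0.0079802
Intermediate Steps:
G = -15 (G = -3 - 12 = -15)
z(a) = 7/8 (z(a) = -7*(-⅛) = 7/8)
u(N) = 1
n(c) = -15 + c (n(c) = 1*(c - 15) = 1*(-15 + c) = -15 + c)
n(z(11))/(-1770) = (-15 + 7/8)/(-1770) = -113/8*(-1/1770) = 113/14160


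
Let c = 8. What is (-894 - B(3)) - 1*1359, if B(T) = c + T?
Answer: -2264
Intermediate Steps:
B(T) = 8 + T
(-894 - B(3)) - 1*1359 = (-894 - (8 + 3)) - 1*1359 = (-894 - 1*11) - 1359 = (-894 - 11) - 1359 = -905 - 1359 = -2264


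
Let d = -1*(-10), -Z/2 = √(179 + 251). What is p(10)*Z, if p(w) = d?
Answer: -20*√430 ≈ -414.73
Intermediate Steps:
Z = -2*√430 (Z = -2*√(179 + 251) = -2*√430 ≈ -41.473)
d = 10
p(w) = 10
p(10)*Z = 10*(-2*√430) = -20*√430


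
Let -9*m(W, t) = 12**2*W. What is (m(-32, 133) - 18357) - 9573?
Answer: -27418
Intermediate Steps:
m(W, t) = -16*W (m(W, t) = -12**2*W/9 = -16*W)
(m(-32, 133) - 18357) - 9573 = (-16*(-32) - 18357) - 9573 = (512 - 18357) - 9573 = -17845 - 9573 = -27418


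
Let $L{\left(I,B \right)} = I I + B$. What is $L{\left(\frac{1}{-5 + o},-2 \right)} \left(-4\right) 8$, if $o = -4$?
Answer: $\frac{5152}{81} \approx 63.605$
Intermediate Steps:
$L{\left(I,B \right)} = B + I^{2}$ ($L{\left(I,B \right)} = I^{2} + B = B + I^{2}$)
$L{\left(\frac{1}{-5 + o},-2 \right)} \left(-4\right) 8 = \left(-2 + \left(\frac{1}{-5 - 4}\right)^{2}\right) \left(-4\right) 8 = \left(-2 + \left(\frac{1}{-9}\right)^{2}\right) \left(-4\right) 8 = \left(-2 + \left(- \frac{1}{9}\right)^{2}\right) \left(-4\right) 8 = \left(-2 + \frac{1}{81}\right) \left(-4\right) 8 = \left(- \frac{161}{81}\right) \left(-4\right) 8 = \frac{644}{81} \cdot 8 = \frac{5152}{81}$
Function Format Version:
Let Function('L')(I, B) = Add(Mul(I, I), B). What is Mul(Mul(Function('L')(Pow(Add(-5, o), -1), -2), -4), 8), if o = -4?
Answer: Rational(5152, 81) ≈ 63.605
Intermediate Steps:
Function('L')(I, B) = Add(B, Pow(I, 2)) (Function('L')(I, B) = Add(Pow(I, 2), B) = Add(B, Pow(I, 2)))
Mul(Mul(Function('L')(Pow(Add(-5, o), -1), -2), -4), 8) = Mul(Mul(Add(-2, Pow(Pow(Add(-5, -4), -1), 2)), -4), 8) = Mul(Mul(Add(-2, Pow(Pow(-9, -1), 2)), -4), 8) = Mul(Mul(Add(-2, Pow(Rational(-1, 9), 2)), -4), 8) = Mul(Mul(Add(-2, Rational(1, 81)), -4), 8) = Mul(Mul(Rational(-161, 81), -4), 8) = Mul(Rational(644, 81), 8) = Rational(5152, 81)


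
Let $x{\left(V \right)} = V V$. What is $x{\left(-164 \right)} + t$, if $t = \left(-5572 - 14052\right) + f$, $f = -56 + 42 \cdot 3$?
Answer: $7342$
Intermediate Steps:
$f = 70$ ($f = -56 + 126 = 70$)
$x{\left(V \right)} = V^{2}$
$t = -19554$ ($t = \left(-5572 - 14052\right) + 70 = -19624 + 70 = -19554$)
$x{\left(-164 \right)} + t = \left(-164\right)^{2} - 19554 = 26896 - 19554 = 7342$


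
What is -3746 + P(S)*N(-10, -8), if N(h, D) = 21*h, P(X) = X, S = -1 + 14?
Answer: -6476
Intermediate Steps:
S = 13
-3746 + P(S)*N(-10, -8) = -3746 + 13*(21*(-10)) = -3746 + 13*(-210) = -3746 - 2730 = -6476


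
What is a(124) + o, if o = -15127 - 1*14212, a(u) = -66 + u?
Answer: -29281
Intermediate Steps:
o = -29339 (o = -15127 - 14212 = -29339)
a(124) + o = (-66 + 124) - 29339 = 58 - 29339 = -29281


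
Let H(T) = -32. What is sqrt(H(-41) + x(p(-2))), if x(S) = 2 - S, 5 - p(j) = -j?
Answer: I*sqrt(33) ≈ 5.7446*I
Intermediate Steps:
p(j) = 5 + j (p(j) = 5 - (-1)*j = 5 + j)
sqrt(H(-41) + x(p(-2))) = sqrt(-32 + (2 - (5 - 2))) = sqrt(-32 + (2 - 1*3)) = sqrt(-32 + (2 - 3)) = sqrt(-32 - 1) = sqrt(-33) = I*sqrt(33)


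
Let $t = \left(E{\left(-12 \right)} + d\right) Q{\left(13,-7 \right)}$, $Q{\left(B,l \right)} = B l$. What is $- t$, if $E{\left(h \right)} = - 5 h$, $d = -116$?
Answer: $-5096$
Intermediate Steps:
$t = 5096$ ($t = \left(\left(-5\right) \left(-12\right) - 116\right) 13 \left(-7\right) = \left(60 - 116\right) \left(-91\right) = \left(-56\right) \left(-91\right) = 5096$)
$- t = \left(-1\right) 5096 = -5096$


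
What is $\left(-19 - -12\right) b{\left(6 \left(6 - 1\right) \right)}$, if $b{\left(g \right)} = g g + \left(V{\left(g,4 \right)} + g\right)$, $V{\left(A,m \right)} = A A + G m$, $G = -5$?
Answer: $-12670$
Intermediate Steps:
$V{\left(A,m \right)} = A^{2} - 5 m$ ($V{\left(A,m \right)} = A A - 5 m = A^{2} - 5 m$)
$b{\left(g \right)} = -20 + g + 2 g^{2}$ ($b{\left(g \right)} = g g + \left(\left(g^{2} - 20\right) + g\right) = g^{2} + \left(\left(g^{2} - 20\right) + g\right) = g^{2} + \left(\left(-20 + g^{2}\right) + g\right) = g^{2} + \left(-20 + g + g^{2}\right) = -20 + g + 2 g^{2}$)
$\left(-19 - -12\right) b{\left(6 \left(6 - 1\right) \right)} = \left(-19 - -12\right) \left(-20 + 6 \left(6 - 1\right) + 2 \left(6 \left(6 - 1\right)\right)^{2}\right) = \left(-19 + 12\right) \left(-20 + 6 \cdot 5 + 2 \left(6 \cdot 5\right)^{2}\right) = - 7 \left(-20 + 30 + 2 \cdot 30^{2}\right) = - 7 \left(-20 + 30 + 2 \cdot 900\right) = - 7 \left(-20 + 30 + 1800\right) = \left(-7\right) 1810 = -12670$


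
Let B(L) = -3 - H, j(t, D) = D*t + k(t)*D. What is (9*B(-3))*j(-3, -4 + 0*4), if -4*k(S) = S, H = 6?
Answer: -729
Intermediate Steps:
k(S) = -S/4
j(t, D) = 3*D*t/4 (j(t, D) = D*t + (-t/4)*D = D*t - D*t/4 = 3*D*t/4)
B(L) = -9 (B(L) = -3 - 1*6 = -3 - 6 = -9)
(9*B(-3))*j(-3, -4 + 0*4) = (9*(-9))*((3/4)*(-4 + 0*4)*(-3)) = -243*(-4 + 0)*(-3)/4 = -243*(-4)*(-3)/4 = -81*9 = -729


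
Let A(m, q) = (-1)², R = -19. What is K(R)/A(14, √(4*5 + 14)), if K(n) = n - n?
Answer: 0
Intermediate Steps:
K(n) = 0
A(m, q) = 1
K(R)/A(14, √(4*5 + 14)) = 0/1 = 0*1 = 0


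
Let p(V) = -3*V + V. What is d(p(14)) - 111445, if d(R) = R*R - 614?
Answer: -111275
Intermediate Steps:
p(V) = -2*V
d(R) = -614 + R**2 (d(R) = R**2 - 614 = -614 + R**2)
d(p(14)) - 111445 = (-614 + (-2*14)**2) - 111445 = (-614 + (-28)**2) - 111445 = (-614 + 784) - 111445 = 170 - 111445 = -111275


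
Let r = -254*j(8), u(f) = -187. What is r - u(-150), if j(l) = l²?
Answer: -16069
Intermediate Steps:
r = -16256 (r = -254*8² = -254*64 = -16256)
r - u(-150) = -16256 - 1*(-187) = -16256 + 187 = -16069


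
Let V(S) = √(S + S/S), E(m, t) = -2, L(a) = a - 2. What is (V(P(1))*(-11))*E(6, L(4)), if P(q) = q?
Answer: 22*√2 ≈ 31.113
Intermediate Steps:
L(a) = -2 + a
V(S) = √(1 + S) (V(S) = √(S + 1) = √(1 + S))
(V(P(1))*(-11))*E(6, L(4)) = (√(1 + 1)*(-11))*(-2) = (√2*(-11))*(-2) = -11*√2*(-2) = 22*√2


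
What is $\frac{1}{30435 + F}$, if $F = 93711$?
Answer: $\frac{1}{124146} \approx 8.055 \cdot 10^{-6}$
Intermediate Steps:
$\frac{1}{30435 + F} = \frac{1}{30435 + 93711} = \frac{1}{124146}$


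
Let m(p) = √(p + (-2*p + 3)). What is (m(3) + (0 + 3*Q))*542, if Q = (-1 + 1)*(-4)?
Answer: 0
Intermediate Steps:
Q = 0 (Q = 0*(-4) = 0)
m(p) = √(3 - p) (m(p) = √(p + (3 - 2*p)) = √(3 - p))
(m(3) + (0 + 3*Q))*542 = (√(3 - 1*3) + (0 + 3*0))*542 = (√(3 - 3) + (0 + 0))*542 = (√0 + 0)*542 = (0 + 0)*542 = 0*542 = 0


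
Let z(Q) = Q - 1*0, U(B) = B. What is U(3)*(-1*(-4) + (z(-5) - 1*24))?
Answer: -75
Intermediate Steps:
z(Q) = Q (z(Q) = Q + 0 = Q)
U(3)*(-1*(-4) + (z(-5) - 1*24)) = 3*(-1*(-4) + (-5 - 1*24)) = 3*(4 + (-5 - 24)) = 3*(4 - 29) = 3*(-25) = -75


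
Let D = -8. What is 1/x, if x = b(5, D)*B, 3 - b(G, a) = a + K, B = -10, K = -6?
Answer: -1/170 ≈ -0.0058824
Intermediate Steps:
b(G, a) = 9 - a (b(G, a) = 3 - (a - 6) = 3 - (-6 + a) = 3 + (6 - a) = 9 - a)
x = -170 (x = (9 - 1*(-8))*(-10) = (9 + 8)*(-10) = 17*(-10) = -170)
1/x = 1/(-170) = -1/170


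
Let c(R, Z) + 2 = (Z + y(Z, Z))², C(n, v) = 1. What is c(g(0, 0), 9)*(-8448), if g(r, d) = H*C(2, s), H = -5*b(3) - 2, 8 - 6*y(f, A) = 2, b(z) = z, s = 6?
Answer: -827904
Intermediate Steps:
y(f, A) = 1 (y(f, A) = 4/3 - ⅙*2 = 4/3 - ⅓ = 1)
H = -17 (H = -5*3 - 2 = -15 - 2 = -17)
g(r, d) = -17 (g(r, d) = -17*1 = -17)
c(R, Z) = -2 + (1 + Z)² (c(R, Z) = -2 + (Z + 1)² = -2 + (1 + Z)²)
c(g(0, 0), 9)*(-8448) = (-2 + (1 + 9)²)*(-8448) = (-2 + 10²)*(-8448) = (-2 + 100)*(-8448) = 98*(-8448) = -827904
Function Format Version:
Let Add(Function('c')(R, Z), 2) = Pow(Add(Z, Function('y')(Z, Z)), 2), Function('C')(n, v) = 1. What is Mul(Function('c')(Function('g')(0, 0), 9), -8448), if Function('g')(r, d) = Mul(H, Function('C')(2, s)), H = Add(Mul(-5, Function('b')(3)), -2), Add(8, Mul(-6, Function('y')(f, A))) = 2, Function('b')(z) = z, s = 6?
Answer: -827904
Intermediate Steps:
Function('y')(f, A) = 1 (Function('y')(f, A) = Add(Rational(4, 3), Mul(Rational(-1, 6), 2)) = Add(Rational(4, 3), Rational(-1, 3)) = 1)
H = -17 (H = Add(Mul(-5, 3), -2) = Add(-15, -2) = -17)
Function('g')(r, d) = -17 (Function('g')(r, d) = Mul(-17, 1) = -17)
Function('c')(R, Z) = Add(-2, Pow(Add(1, Z), 2)) (Function('c')(R, Z) = Add(-2, Pow(Add(Z, 1), 2)) = Add(-2, Pow(Add(1, Z), 2)))
Mul(Function('c')(Function('g')(0, 0), 9), -8448) = Mul(Add(-2, Pow(Add(1, 9), 2)), -8448) = Mul(Add(-2, Pow(10, 2)), -8448) = Mul(Add(-2, 100), -8448) = Mul(98, -8448) = -827904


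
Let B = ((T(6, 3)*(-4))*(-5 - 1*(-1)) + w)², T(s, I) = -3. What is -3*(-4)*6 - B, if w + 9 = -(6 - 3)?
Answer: -3528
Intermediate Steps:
w = -12 (w = -9 - (6 - 3) = -9 - 1*3 = -9 - 3 = -12)
B = 3600 (B = ((-3*(-4))*(-5 - 1*(-1)) - 12)² = (12*(-5 + 1) - 12)² = (12*(-4) - 12)² = (-48 - 12)² = (-60)² = 3600)
-3*(-4)*6 - B = -3*(-4)*6 - 1*3600 = 12*6 - 3600 = 72 - 3600 = -3528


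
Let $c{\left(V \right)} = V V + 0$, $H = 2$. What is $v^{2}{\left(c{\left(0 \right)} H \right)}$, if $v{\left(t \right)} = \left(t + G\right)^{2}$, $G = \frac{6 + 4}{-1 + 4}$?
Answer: $\frac{10000}{81} \approx 123.46$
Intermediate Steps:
$G = \frac{10}{3} \approx 3.3333$
$c{\left(V \right)} = V^{2}$ ($c{\left(V \right)} = V^{2} + 0 = V^{2}$)
$v{\left(t \right)} = \left(\frac{10}{3} + t\right)^{2}$ ($v{\left(t \right)} = \left(t + \frac{10}{3}\right)^{2} = \left(\frac{10}{3} + t\right)^{2}$)
$v^{2}{\left(c{\left(0 \right)} H \right)} = \left(\frac{\left(10 + 3 \cdot 0^{2} \cdot 2\right)^{2}}{9}\right)^{2} = \left(\frac{\left(10 + 3 \cdot 0 \cdot 2\right)^{2}}{9}\right)^{2} = \left(\frac{\left(10 + 3 \cdot 0\right)^{2}}{9}\right)^{2} = \left(\frac{\left(10 + 0\right)^{2}}{9}\right)^{2} = \left(\frac{10^{2}}{9}\right)^{2} = \left(\frac{1}{9} \cdot 100\right)^{2} = \left(\frac{100}{9}\right)^{2} = \frac{10000}{81}$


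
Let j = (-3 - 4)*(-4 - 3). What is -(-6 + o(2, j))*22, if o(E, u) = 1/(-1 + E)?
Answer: 110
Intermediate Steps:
j = 49 (j = -7*(-7) = 49)
-(-6 + o(2, j))*22 = -(-6 + 1/(-1 + 2))*22 = -(-6 + 1/1)*22 = -(-6 + 1)*22 = -1*(-5)*22 = 5*22 = 110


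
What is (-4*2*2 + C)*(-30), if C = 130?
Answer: -3420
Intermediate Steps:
(-4*2*2 + C)*(-30) = (-4*2*2 + 130)*(-30) = (-8*2 + 130)*(-30) = (-16 + 130)*(-30) = 114*(-30) = -3420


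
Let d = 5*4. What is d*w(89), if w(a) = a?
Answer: 1780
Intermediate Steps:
d = 20
d*w(89) = 20*89 = 1780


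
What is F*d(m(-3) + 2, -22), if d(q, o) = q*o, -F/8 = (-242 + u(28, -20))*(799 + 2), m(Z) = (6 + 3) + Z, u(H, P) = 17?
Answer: -253756800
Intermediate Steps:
m(Z) = 9 + Z
F = 1441800 (F = -8*(-242 + 17)*(799 + 2) = -(-1800)*801 = -8*(-180225) = 1441800)
d(q, o) = o*q
F*d(m(-3) + 2, -22) = 1441800*(-22*((9 - 3) + 2)) = 1441800*(-22*(6 + 2)) = 1441800*(-22*8) = 1441800*(-176) = -253756800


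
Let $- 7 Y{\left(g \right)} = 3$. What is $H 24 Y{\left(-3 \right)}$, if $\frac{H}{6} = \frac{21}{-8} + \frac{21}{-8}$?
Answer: $324$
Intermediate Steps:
$Y{\left(g \right)} = - \frac{3}{7}$ ($Y{\left(g \right)} = \left(- \frac{1}{7}\right) 3 = - \frac{3}{7}$)
$H = - \frac{63}{2}$ ($H = 6 \left(\frac{21}{-8} + \frac{21}{-8}\right) = 6 \left(21 \left(- \frac{1}{8}\right) + 21 \left(- \frac{1}{8}\right)\right) = 6 \left(- \frac{21}{8} - \frac{21}{8}\right) = 6 \left(- \frac{21}{4}\right) = - \frac{63}{2} \approx -31.5$)
$H 24 Y{\left(-3 \right)} = \left(- \frac{63}{2}\right) 24 \left(- \frac{3}{7}\right) = \left(-756\right) \left(- \frac{3}{7}\right) = 324$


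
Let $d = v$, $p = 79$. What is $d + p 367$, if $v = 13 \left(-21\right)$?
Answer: $28720$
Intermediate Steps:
$v = -273$
$d = -273$
$d + p 367 = -273 + 79 \cdot 367 = -273 + 28993 = 28720$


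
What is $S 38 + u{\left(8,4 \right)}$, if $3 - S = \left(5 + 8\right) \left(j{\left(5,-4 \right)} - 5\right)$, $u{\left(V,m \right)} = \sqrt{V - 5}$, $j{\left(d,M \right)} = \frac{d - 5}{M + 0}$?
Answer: $2584 + \sqrt{3} \approx 2585.7$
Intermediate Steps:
$j{\left(d,M \right)} = \frac{-5 + d}{M}$
$u{\left(V,m \right)} = \sqrt{-5 + V}$
$S = 68$ ($S = 3 - \left(5 + 8\right) \left(\frac{-5 + 5}{-4} - 5\right) = 3 - 13 \left(\left(- \frac{1}{4}\right) 0 - 5\right) = 3 - 13 \left(0 - 5\right) = 3 - 13 \left(-5\right) = 3 - -65 = 3 + 65 = 68$)
$S 38 + u{\left(8,4 \right)} = 68 \cdot 38 + \sqrt{-5 + 8} = 2584 + \sqrt{3}$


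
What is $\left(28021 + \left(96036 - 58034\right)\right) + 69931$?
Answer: $135954$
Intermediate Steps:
$\left(28021 + \left(96036 - 58034\right)\right) + 69931 = \left(28021 + 38002\right) + 69931 = 66023 + 69931 = 135954$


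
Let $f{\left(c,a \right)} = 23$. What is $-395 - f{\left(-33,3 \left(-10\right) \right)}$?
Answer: $-418$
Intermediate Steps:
$-395 - f{\left(-33,3 \left(-10\right) \right)} = -395 - 23 = -418$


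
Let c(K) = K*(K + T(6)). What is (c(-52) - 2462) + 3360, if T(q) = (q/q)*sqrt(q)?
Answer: 3602 - 52*sqrt(6) ≈ 3474.6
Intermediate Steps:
T(q) = sqrt(q) (T(q) = 1*sqrt(q) = sqrt(q))
c(K) = K*(K + sqrt(6))
(c(-52) - 2462) + 3360 = (-52*(-52 + sqrt(6)) - 2462) + 3360 = ((2704 - 52*sqrt(6)) - 2462) + 3360 = (242 - 52*sqrt(6)) + 3360 = 3602 - 52*sqrt(6)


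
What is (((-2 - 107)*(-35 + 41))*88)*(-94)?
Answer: 5409888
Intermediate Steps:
(((-2 - 107)*(-35 + 41))*88)*(-94) = (-109*6*88)*(-94) = -654*88*(-94) = -57552*(-94) = 5409888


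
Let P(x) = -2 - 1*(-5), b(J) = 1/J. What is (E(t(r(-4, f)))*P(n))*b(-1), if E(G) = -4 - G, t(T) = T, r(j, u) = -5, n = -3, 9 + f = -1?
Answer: -3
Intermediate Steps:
f = -10 (f = -9 - 1 = -10)
P(x) = 3 (P(x) = -2 + 5 = 3)
(E(t(r(-4, f)))*P(n))*b(-1) = ((-4 - 1*(-5))*3)/(-1) = ((-4 + 5)*3)*(-1) = (1*3)*(-1) = 3*(-1) = -3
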